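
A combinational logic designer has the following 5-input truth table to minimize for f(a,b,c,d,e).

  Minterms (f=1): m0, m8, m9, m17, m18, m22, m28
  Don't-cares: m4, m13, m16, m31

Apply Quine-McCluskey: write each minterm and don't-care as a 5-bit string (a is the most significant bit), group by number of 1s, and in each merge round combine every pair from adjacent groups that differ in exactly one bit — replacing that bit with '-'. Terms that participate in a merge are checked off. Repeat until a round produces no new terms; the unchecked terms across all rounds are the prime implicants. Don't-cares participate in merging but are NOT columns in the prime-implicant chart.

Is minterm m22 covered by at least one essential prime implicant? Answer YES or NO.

YES

size-2^0 implicants → 00000(✓)  00100(✓)  01000(✓)  01001(✓)  01101(✓)  10000(✓)  10001(✓)  10010(✓)  10110(✓)  11100  11111
size-2^1 implicants → -0000  0-000  00-00  01-01  0100-  10-10  100-0  1000-
Unchecked terms (primes): -0000, 0-000, 00-00, 01-01, 0100-, 10-10, 100-0, 1000-, 11100, 11111
Minterm coverage:
  m0 ⊆ -0000,0-000,00-00
  m8 ⊆ 0-000,0100-
  m9 ⊆ 01-01,0100-
  m17 ⊆ 1000- [E]
  m18 ⊆ 10-10,100-0
  m22 ⊆ 10-10 [E]
  m28 ⊆ 11100 [E]
E = {10-10, 1000-, 11100}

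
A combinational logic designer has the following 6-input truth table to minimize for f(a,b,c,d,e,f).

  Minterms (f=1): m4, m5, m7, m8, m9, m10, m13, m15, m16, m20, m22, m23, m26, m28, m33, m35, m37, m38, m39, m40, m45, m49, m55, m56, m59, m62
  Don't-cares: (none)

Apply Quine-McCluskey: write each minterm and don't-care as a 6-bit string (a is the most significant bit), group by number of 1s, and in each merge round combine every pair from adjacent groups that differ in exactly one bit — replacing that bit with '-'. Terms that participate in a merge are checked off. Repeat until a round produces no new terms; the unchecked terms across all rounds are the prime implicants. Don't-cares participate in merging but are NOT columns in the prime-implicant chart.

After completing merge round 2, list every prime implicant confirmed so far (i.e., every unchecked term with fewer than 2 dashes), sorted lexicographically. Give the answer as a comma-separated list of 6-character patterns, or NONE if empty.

-01000, 0-0100, 0-1010, 00010-, 001-01, 0010-0, 00100-, 01-100, 010-00, 0101-0, 01011-, 1-0001, 1-1000, 10011-, 111011, 111110

size-2^0 implicants → 000100(✓)  000101(✓)  000111(✓)  001000(✓)  001001(✓)  001010(✓)  001101(✓)  001111(✓)  010000(✓)  010100(✓)  010110(✓)  010111(✓)  011010(✓)  011100(✓)  100001(✓)  100011(✓)  100101(✓)  100110(✓)  100111(✓)  101000(✓)  101101(✓)  110001(✓)  110111(✓)  111000(✓)  111011  111110
size-2^1 implicants → -00101(✓)  -00111(✓)  -01000  -01101(✓)  -10111(✓)  0-0100  0-0111(✓)  0-1010  00-101(✓)  00-111(✓)  0001-1(✓)  00010-  001-01  0010-0  00100-  0011-1(✓)  01-100  010-00  0101-0  01011-  1-0001  1-0111(✓)  1-1000  10-101(✓)  100-01(✓)  100-11(✓)  1000-1(✓)  1001-1(✓)  10011-
size-2^2 implicants → --0111  -0-101  -001-1  00-1-1  100--1
Unchecked terms (primes): --0111, -0-101, -001-1, -01000, 0-0100, 0-1010, 00-1-1, 00010-, 001-01, 0010-0, 00100-, 01-100, 010-00, 0101-0, 01011-, 1-0001, 1-1000, 100--1, 10011-, 111011, 111110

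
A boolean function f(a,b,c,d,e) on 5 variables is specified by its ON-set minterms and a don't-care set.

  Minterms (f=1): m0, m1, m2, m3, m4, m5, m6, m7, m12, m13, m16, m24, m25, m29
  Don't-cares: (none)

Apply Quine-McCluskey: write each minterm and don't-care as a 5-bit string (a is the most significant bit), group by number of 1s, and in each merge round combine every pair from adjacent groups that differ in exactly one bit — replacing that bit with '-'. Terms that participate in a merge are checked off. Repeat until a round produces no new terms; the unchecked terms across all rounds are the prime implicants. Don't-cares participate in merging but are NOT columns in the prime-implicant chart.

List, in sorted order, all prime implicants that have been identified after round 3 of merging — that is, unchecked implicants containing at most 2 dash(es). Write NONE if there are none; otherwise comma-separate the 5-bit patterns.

-0000, -1101, 0-10-, 1-000, 11-01, 1100-

Round 0: 00000✓ 00001✓ 00010✓ 00011✓ 00100✓ 00101✓ 00110✓ 00111✓ 01100✓ 01101✓ 10000✓ 11000✓ 11001✓ 11101✓
Round 1: -0000 -1101 0-100✓ 0-101✓ 00-00✓ 00-01✓ 00-10✓ 00-11✓ 000-0✓ 000-1✓ 0000-✓ 0001-✓ 001-0✓ 001-1✓ 0010-✓ 0011-✓ 0110-✓ 1-000 11-01 1100-
Round 2: 0-10- 00--0✓ 00--1✓ 00-0-✓ 00-1-✓ 000--✓ 001--✓
Round 3: 00---
PIs = {-0000, -1101, 0-10-, 00---, 1-000, 11-01, 1100-}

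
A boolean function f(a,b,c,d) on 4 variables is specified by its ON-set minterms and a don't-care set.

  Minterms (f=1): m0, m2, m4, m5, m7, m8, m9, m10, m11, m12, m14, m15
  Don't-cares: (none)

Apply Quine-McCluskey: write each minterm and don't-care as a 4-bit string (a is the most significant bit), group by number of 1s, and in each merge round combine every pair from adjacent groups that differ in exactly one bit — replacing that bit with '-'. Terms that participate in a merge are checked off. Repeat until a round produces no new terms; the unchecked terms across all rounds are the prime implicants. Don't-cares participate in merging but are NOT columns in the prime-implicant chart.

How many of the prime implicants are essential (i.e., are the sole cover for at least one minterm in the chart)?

2

Round 0: 0000✓ 0010✓ 0100✓ 0101✓ 0111✓ 1000✓ 1001✓ 1010✓ 1011✓ 1100✓ 1110✓ 1111✓
Round 1: -000✓ -010✓ -100✓ -111 0-00✓ 00-0✓ 01-1 010- 1-00✓ 1-10✓ 1-11✓ 10-0✓ 10-1✓ 100-✓ 101-✓ 11-0✓ 111-✓
Round 2: --00 -0-0 1--0 1-1- 10--
PIs = {--00, -0-0, -111, 01-1, 010-, 1--0, 1-1-, 10--}
Coverage chart:
  m0: --00,-0-0
  m2: -0-0 ←essential
  m4: --00,010-
  m5: 01-1,010-
  m7: -111,01-1
  m8: --00,-0-0,1--0,10--
  m9: 10-- ←essential
  m10: -0-0,1--0,1-1-,10--
  m11: 1-1-,10--
  m12: --00,1--0
  m14: 1--0,1-1-
  m15: -111,1-1-
Essential: -0-0, 10--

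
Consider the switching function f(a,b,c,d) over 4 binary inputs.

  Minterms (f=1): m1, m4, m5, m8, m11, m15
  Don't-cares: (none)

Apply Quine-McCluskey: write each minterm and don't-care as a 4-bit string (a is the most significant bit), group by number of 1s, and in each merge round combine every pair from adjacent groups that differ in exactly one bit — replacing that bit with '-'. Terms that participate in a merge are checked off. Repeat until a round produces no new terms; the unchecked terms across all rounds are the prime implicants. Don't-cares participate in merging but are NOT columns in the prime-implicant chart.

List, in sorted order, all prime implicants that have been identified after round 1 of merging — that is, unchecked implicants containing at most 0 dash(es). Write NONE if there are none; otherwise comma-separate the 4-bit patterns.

1000

size-2^0 implicants → 0001(✓)  0100(✓)  0101(✓)  1000  1011(✓)  1111(✓)
size-2^1 implicants → 0-01  010-  1-11
Unchecked terms (primes): 0-01, 010-, 1-11, 1000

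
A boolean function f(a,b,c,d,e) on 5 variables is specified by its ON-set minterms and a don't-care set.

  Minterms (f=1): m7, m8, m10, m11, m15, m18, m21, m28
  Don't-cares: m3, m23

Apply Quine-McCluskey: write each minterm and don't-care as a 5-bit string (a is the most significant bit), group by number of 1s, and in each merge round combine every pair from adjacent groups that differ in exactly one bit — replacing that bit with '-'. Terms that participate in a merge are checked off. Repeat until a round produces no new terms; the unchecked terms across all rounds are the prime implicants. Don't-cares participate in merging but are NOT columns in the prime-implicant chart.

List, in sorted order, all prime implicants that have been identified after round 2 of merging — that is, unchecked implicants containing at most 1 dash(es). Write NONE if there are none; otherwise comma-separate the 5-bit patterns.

size-2^0 implicants → 00011(✓)  00111(✓)  01000(✓)  01010(✓)  01011(✓)  01111(✓)  10010  10101(✓)  10111(✓)  11100
size-2^1 implicants → -0111  0-011(✓)  0-111(✓)  00-11(✓)  01-11(✓)  010-0  0101-  101-1
size-2^2 implicants → 0--11
Unchecked terms (primes): -0111, 0--11, 010-0, 0101-, 10010, 101-1, 11100

-0111, 010-0, 0101-, 10010, 101-1, 11100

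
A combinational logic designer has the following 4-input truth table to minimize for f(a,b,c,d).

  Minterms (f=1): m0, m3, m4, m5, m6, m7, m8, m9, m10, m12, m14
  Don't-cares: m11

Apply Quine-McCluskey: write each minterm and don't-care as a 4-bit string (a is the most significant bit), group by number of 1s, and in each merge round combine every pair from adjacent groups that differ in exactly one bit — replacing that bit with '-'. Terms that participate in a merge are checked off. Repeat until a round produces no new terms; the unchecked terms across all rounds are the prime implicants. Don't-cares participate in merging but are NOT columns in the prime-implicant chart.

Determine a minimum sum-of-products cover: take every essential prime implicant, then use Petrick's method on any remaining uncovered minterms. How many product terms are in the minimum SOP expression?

Round 0: 0000✓ 0011✓ 0100✓ 0101✓ 0110✓ 0111✓ 1000✓ 1001✓ 1010✓ 1011✓ 1100✓ 1110✓
Round 1: -000✓ -011 -100✓ -110✓ 0-00✓ 0-11 01-0✓ 01-1✓ 010-✓ 011-✓ 1-00✓ 1-10✓ 10-0✓ 10-1✓ 100-✓ 101-✓ 11-0✓
Round 2: --00 -1-0 01-- 1--0 10--
PIs = {--00, -011, -1-0, 0-11, 01--, 1--0, 10--}
Coverage chart:
  m0: --00 ←essential
  m3: -011,0-11
  m4: --00,-1-0,01--
  m5: 01-- ←essential
  m6: -1-0,01--
  m7: 0-11,01--
  m8: --00,1--0,10--
  m9: 10-- ←essential
  m10: 1--0,10--
  m12: --00,-1-0,1--0
  m14: -1-0,1--0
Essential: --00, 01--, 10--
Petrick residual → -011, -1-0
Min cover (5 terms): c'd' + b'cd + bd' + a'b + ab'

5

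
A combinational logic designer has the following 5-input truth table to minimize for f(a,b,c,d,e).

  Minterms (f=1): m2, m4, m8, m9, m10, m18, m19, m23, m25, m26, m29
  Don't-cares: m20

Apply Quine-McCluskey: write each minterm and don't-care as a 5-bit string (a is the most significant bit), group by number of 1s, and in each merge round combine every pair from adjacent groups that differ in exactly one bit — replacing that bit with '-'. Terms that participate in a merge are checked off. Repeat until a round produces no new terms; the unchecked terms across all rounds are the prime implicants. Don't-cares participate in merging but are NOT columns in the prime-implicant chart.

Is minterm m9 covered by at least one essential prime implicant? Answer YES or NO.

NO

Round 0: 00010✓ 00100✓ 01000✓ 01001✓ 01010✓ 10010✓ 10011✓ 10100✓ 10111✓ 11001✓ 11010✓ 11101✓
Round 1: -0010✓ -0100 -1001 -1010✓ 0-010✓ 010-0 0100- 1-010✓ 10-11 1001- 11-01
Round 2: --010
PIs = {--010, -0100, -1001, 010-0, 0100-, 10-11, 1001-, 11-01}
Coverage chart:
  m2: --010 ←essential
  m4: -0100 ←essential
  m8: 010-0,0100-
  m9: -1001,0100-
  m10: --010,010-0
  m18: --010,1001-
  m19: 10-11,1001-
  m23: 10-11 ←essential
  m25: -1001,11-01
  m26: --010 ←essential
  m29: 11-01 ←essential
Essential: --010, -0100, 10-11, 11-01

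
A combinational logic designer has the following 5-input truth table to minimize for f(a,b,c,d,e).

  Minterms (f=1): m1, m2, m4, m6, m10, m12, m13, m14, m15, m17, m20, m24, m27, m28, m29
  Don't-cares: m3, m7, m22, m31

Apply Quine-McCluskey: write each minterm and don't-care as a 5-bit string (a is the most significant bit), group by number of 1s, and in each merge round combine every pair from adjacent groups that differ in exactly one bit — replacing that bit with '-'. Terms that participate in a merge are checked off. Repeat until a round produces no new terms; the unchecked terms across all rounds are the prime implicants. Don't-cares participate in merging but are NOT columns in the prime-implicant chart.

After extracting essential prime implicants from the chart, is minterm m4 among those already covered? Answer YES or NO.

[col 0] 00001*, 00010*, 00011*, 00100*, 00110*, 00111*, 01010*, 01100*, 01101*, 01110*, 01111*, 10001*, 10100*, 10110*, 11000*, 11011*, 11100*, 11101*, 11111*
[col 1] -0001, -0100*, -0110*, -1100*, -1101*, -1111*, 0-010*, 0-100*, 0-110*, 0-111*, 00-10*, 00-11*, 000-1, 0001-*, 001-0*, 0011-*, 01-10*, 011-0*, 011-1*, 0110-*, 0111-*, 1-100*, 101-0*, 11-00, 11-11, 111-1*, 1110-*
[col 2] --100, -01-0, -11-1, -110-, 0--10, 0-1-0, 0-11-, 00-1-, 011--
Prime implicants: --100, -0001, -01-0, -11-1, -110-, 0--10, 0-1-0, 0-11-, 00-1-, 000-1, 011--, 11-00, 11-11
PI chart (minterm → PIs covering it):
  1 | -0001,000-1
  2 | 0--10,00-1-
  4 | --100,-01-0,0-1-0
  6 | -01-0,0--10,0-1-0,0-11-,00-1-
  10 | 0--10  (sole → essential)
  12 | --100,-110-,0-1-0,011--
  13 | -11-1,-110-,011--
  14 | 0--10,0-1-0,0-11-,011--
  15 | -11-1,0-11-,011--
  17 | -0001  (sole → essential)
  20 | --100,-01-0
  24 | 11-00  (sole → essential)
  27 | 11-11  (sole → essential)
  28 | --100,-110-,11-00
  29 | -11-1,-110-
Essential prime implicants: -0001, 0--10, 11-00, 11-11

NO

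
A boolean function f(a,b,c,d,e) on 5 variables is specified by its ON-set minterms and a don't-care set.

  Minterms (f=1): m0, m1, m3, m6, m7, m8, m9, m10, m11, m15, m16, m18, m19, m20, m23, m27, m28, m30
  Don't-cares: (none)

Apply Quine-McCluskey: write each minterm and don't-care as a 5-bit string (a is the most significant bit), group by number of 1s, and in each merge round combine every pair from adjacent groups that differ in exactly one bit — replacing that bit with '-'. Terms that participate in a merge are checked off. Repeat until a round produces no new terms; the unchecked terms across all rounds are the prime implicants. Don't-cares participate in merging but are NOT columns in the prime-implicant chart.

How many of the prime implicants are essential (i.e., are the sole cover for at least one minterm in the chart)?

Round 0: 00000✓ 00001✓ 00011✓ 00110✓ 00111✓ 01000✓ 01001✓ 01010✓ 01011✓ 01111✓ 10000✓ 10010✓ 10011✓ 10100✓ 10111✓ 11011✓ 11100✓ 11110✓
Round 1: -0000 -0011✓ -0111✓ -1011✓ 0-000✓ 0-001✓ 0-011✓ 0-111✓ 00-11✓ 000-1✓ 0000-✓ 0011- 01-11✓ 010-0✓ 010-1✓ 0100-✓ 0101-✓ 1-011✓ 1-100 10-00 10-11✓ 100-0 1001- 111-0
Round 2: --011 -0-11 0--11 0-0-1 0-00- 010--
PIs = {--011, -0-11, -0000, 0--11, 0-0-1, 0-00-, 0011-, 010--, 1-100, 10-00, 100-0, 1001-, 111-0}
Coverage chart:
  m0: -0000,0-00-
  m1: 0-0-1,0-00-
  m3: --011,-0-11,0--11,0-0-1
  m6: 0011- ←essential
  m7: -0-11,0--11,0011-
  m8: 0-00-,010--
  m9: 0-0-1,0-00-,010--
  m10: 010-- ←essential
  m11: --011,0--11,0-0-1,010--
  m15: 0--11 ←essential
  m16: -0000,10-00,100-0
  m18: 100-0,1001-
  m19: --011,-0-11,1001-
  m20: 1-100,10-00
  m23: -0-11 ←essential
  m27: --011 ←essential
  m28: 1-100,111-0
  m30: 111-0 ←essential
Essential: --011, -0-11, 0--11, 0011-, 010--, 111-0

6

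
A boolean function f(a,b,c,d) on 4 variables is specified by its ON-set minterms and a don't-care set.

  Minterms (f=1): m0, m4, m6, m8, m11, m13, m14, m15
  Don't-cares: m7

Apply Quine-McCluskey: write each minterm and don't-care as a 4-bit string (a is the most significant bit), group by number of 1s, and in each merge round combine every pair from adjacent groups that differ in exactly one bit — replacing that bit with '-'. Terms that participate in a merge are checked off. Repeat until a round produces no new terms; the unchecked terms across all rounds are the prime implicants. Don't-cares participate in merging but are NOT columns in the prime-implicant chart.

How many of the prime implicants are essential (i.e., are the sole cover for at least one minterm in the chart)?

[col 0] 0000*, 0100*, 0110*, 0111*, 1000*, 1011*, 1101*, 1110*, 1111*
[col 1] -000, -110*, -111*, 0-00, 01-0, 011-*, 1-11, 11-1, 111-*
[col 2] -11-
Prime implicants: -000, -11-, 0-00, 01-0, 1-11, 11-1
PI chart (minterm → PIs covering it):
  0 | -000,0-00
  4 | 0-00,01-0
  6 | -11-,01-0
  8 | -000  (sole → essential)
  11 | 1-11  (sole → essential)
  13 | 11-1  (sole → essential)
  14 | -11-  (sole → essential)
  15 | -11-,1-11,11-1
Essential prime implicants: -000, -11-, 1-11, 11-1

4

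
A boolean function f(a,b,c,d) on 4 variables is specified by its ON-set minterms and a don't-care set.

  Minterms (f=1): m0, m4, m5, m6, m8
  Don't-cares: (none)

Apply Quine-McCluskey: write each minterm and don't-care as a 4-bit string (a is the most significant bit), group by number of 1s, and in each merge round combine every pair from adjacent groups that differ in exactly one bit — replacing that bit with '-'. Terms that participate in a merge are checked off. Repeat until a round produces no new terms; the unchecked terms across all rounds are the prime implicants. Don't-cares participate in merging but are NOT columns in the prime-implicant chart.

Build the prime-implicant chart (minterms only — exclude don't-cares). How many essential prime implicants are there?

size-2^0 implicants → 0000(✓)  0100(✓)  0101(✓)  0110(✓)  1000(✓)
size-2^1 implicants → -000  0-00  01-0  010-
Unchecked terms (primes): -000, 0-00, 01-0, 010-
Minterm coverage:
  m0 ⊆ -000,0-00
  m4 ⊆ 0-00,01-0,010-
  m5 ⊆ 010- [E]
  m6 ⊆ 01-0 [E]
  m8 ⊆ -000 [E]
E = {-000, 01-0, 010-}

3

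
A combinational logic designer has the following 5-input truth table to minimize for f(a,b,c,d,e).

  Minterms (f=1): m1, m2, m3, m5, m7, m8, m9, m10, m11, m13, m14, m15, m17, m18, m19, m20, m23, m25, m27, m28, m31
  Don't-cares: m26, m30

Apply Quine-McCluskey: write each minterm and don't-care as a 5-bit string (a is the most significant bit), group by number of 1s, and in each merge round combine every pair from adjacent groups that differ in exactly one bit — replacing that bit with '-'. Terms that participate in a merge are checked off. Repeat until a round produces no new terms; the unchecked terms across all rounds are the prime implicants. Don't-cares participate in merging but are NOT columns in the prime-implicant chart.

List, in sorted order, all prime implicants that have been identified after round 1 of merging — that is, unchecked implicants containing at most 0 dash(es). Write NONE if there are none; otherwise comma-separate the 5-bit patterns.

NONE

Round 0: 00001✓ 00010✓ 00011✓ 00101✓ 00111✓ 01000✓ 01001✓ 01010✓ 01011✓ 01101✓ 01110✓ 01111✓ 10001✓ 10010✓ 10011✓ 10100✓ 10111✓ 11001✓ 11010✓ 11011✓ 11100✓ 11110✓ 11111✓
Round 1: -0001✓ -0010✓ -0011✓ -0111✓ -1001✓ -1010✓ -1011✓ -1110✓ -1111✓ 0-001✓ 0-010✓ 0-011✓ 0-101✓ 0-111✓ 00-01✓ 00-11✓ 000-1✓ 0001-✓ 001-1✓ 01-01✓ 01-10✓ 01-11✓ 010-0✓ 010-1✓ 0100-✓ 0101-✓ 011-1✓ 0111-✓ 1-001✓ 1-010✓ 1-011✓ 1-100 1-111✓ 10-11✓ 100-1✓ 1001-✓ 11-10✓ 11-11✓ 110-1✓ 1101-✓ 111-0 1111-✓
Round 2: --001✓ --010✓ --011✓ --111✓ -0-11✓ -00-1✓ -001-✓ -1-10✓ -1-11✓ -10-1✓ -101-✓ -111-✓ 0--01✓ 0--11✓ 0-0-1✓ 0-01-✓ 0-1-1✓ 00--1✓ 01--1✓ 01-1-✓ 010-- 1--11✓ 1-0-1✓ 1-01-✓ 11-1-✓
Round 3: ---11 --0-1 --01- -1-1- 0---1
PIs = {---11, --0-1, --01-, -1-1-, 0---1, 010--, 1-100, 111-0}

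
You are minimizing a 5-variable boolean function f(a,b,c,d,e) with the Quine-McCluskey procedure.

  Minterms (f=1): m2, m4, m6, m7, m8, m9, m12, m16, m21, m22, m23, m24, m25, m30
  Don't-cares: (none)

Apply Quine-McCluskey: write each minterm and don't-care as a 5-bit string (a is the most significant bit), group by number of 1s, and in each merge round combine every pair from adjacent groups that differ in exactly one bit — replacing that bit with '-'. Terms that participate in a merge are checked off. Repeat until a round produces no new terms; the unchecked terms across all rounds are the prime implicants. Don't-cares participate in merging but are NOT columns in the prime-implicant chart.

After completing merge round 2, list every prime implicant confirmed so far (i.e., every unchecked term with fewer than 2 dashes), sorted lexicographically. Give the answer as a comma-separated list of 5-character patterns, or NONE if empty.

size-2^0 implicants → 00010(✓)  00100(✓)  00110(✓)  00111(✓)  01000(✓)  01001(✓)  01100(✓)  10000(✓)  10101(✓)  10110(✓)  10111(✓)  11000(✓)  11001(✓)  11110(✓)
size-2^1 implicants → -0110(✓)  -0111(✓)  -1000(✓)  -1001(✓)  0-100  00-10  001-0  0011-(✓)  01-00  0100-(✓)  1-000  1-110  101-1  1011-(✓)  1100-(✓)
size-2^2 implicants → -011-  -100-
Unchecked terms (primes): -011-, -100-, 0-100, 00-10, 001-0, 01-00, 1-000, 1-110, 101-1

0-100, 00-10, 001-0, 01-00, 1-000, 1-110, 101-1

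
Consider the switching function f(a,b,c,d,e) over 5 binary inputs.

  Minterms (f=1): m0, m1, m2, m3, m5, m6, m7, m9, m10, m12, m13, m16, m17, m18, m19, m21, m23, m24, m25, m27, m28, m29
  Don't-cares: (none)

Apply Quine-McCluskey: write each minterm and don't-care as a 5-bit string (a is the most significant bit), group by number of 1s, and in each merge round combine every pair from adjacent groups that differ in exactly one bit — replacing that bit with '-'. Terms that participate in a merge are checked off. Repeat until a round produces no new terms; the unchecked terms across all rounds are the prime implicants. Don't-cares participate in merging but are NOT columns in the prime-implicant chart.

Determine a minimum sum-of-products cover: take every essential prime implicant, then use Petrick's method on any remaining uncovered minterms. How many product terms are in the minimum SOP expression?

8

size-2^0 implicants → 00000(✓)  00001(✓)  00010(✓)  00011(✓)  00101(✓)  00110(✓)  00111(✓)  01001(✓)  01010(✓)  01100(✓)  01101(✓)  10000(✓)  10001(✓)  10010(✓)  10011(✓)  10101(✓)  10111(✓)  11000(✓)  11001(✓)  11011(✓)  11100(✓)  11101(✓)
size-2^1 implicants → -0000(✓)  -0001(✓)  -0010(✓)  -0011(✓)  -0101(✓)  -0111(✓)  -1001(✓)  -1100(✓)  -1101(✓)  0-001(✓)  0-010  0-101(✓)  00-01(✓)  00-10(✓)  00-11(✓)  000-0(✓)  000-1(✓)  0000-(✓)  0001-(✓)  001-1(✓)  0011-(✓)  01-01(✓)  0110-(✓)  1-000(✓)  1-001(✓)  1-011(✓)  1-101(✓)  10-01(✓)  10-11(✓)  100-0(✓)  100-1(✓)  1000-(✓)  1001-(✓)  101-1(✓)  11-00(✓)  11-01(✓)  110-1(✓)  1100-(✓)  1110-(✓)
size-2^2 implicants → --001(✓)  --101(✓)  -0-01(✓)  -0-11(✓)  -00-0(✓)  -00-1(✓)  -000-(✓)  -001-(✓)  -01-1(✓)  -1-01(✓)  -110-  0--01(✓)  00--1(✓)  00-1-  000--(✓)  1--01(✓)  1-0-1  1-00-  10--1(✓)  100--(✓)  11-0-
size-2^3 implicants → ---01  -0--1  -00--
Unchecked terms (primes): ---01, -0--1, -00--, -110-, 0-010, 00-1-, 1-0-1, 1-00-, 11-0-
Minterm coverage:
  m0 ⊆ -00-- [E]
  m1 ⊆ ---01,-0--1,-00--
  m2 ⊆ -00--,0-010,00-1-
  m3 ⊆ -0--1,-00--,00-1-
  m5 ⊆ ---01,-0--1
  m6 ⊆ 00-1- [E]
  m7 ⊆ -0--1,00-1-
  m9 ⊆ ---01 [E]
  m10 ⊆ 0-010 [E]
  m12 ⊆ -110- [E]
  m13 ⊆ ---01,-110-
  m16 ⊆ -00--,1-00-
  m17 ⊆ ---01,-0--1,-00--,1-0-1,1-00-
  m18 ⊆ -00-- [E]
  m19 ⊆ -0--1,-00--,1-0-1
  m21 ⊆ ---01,-0--1
  m23 ⊆ -0--1 [E]
  m24 ⊆ 1-00-,11-0-
  m25 ⊆ ---01,1-0-1,1-00-,11-0-
  m27 ⊆ 1-0-1 [E]
  m28 ⊆ -110-,11-0-
  m29 ⊆ ---01,-110-,11-0-
E = {---01, -0--1, -00--, -110-, 0-010, 00-1-, 1-0-1}
Petrick residual → 1-00-
Cover = d'e + b'e + b'c' + bcd' + a'c'de' + a'b'd + ac'e + ac'd'  |cover|=8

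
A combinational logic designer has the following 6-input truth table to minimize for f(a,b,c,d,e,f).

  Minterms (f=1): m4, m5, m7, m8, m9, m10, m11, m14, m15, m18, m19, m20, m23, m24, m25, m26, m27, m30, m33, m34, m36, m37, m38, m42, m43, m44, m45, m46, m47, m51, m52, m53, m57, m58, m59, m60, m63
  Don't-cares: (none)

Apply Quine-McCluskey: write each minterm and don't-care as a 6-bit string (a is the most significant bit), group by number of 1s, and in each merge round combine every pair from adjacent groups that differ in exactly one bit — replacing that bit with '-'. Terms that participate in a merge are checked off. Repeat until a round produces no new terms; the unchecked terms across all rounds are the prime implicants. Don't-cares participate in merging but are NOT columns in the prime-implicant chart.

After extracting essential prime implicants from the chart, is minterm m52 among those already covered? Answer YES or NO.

YES

size-2^0 implicants → 000100(✓)  000101(✓)  000111(✓)  001000(✓)  001001(✓)  001010(✓)  001011(✓)  001110(✓)  001111(✓)  010010(✓)  010011(✓)  010100(✓)  010111(✓)  011000(✓)  011001(✓)  011010(✓)  011011(✓)  011110(✓)  100001(✓)  100010(✓)  100100(✓)  100101(✓)  100110(✓)  101010(✓)  101011(✓)  101100(✓)  101101(✓)  101110(✓)  101111(✓)  110011(✓)  110100(✓)  110101(✓)  111001(✓)  111010(✓)  111011(✓)  111100(✓)  111111(✓)
size-2^1 implicants → -00100(✓)  -00101(✓)  -01010(✓)  -01011(✓)  -01110(✓)  -01111(✓)  -10011(✓)  -10100(✓)  -11001(✓)  -11010(✓)  -11011(✓)  0-0100(✓)  0-0111  0-1000(✓)  0-1001(✓)  0-1010(✓)  0-1011(✓)  0-1110(✓)  00-111  0001-1  00010-(✓)  001-10(✓)  001-11(✓)  0010-0(✓)  0010-1(✓)  00100-(✓)  00101-(✓)  00111-(✓)  01-010(✓)  01-011(✓)  010-11  01001-(✓)  011-10(✓)  0110-0(✓)  0110-1(✓)  01100-(✓)  01101-(✓)  1-0100(✓)  1-0101(✓)  1-1010(✓)  1-1011(✓)  1-1100(✓)  1-1111(✓)  10-010(✓)  10-100(✓)  10-101(✓)  10-110(✓)  100-01  100-10(✓)  1001-0(✓)  10010-(✓)  101-10(✓)  101-11(✓)  10101-(✓)  1011-0(✓)  1011-1(✓)  10110-(✓)  10111-(✓)  11-011(✓)  11-100(✓)  11010-(✓)  111-11(✓)  1110-1(✓)  11101-(✓)
size-2^2 implicants → --0100  --1010(✓)  --1011(✓)  -0010-  -01-10(✓)  -01-11(✓)  -0101-(✓)  -0111-(✓)  -1-011  -110-1  -1101-(✓)  0-1-10  0-10-0(✓)  0-10-1(✓)  0-100-(✓)  0-101-(✓)  001-1-(✓)  0010--(✓)  01-01-  0110--(✓)  1--100  1-010-  1-1-11  1-101-(✓)  10--10  10-1-0  10-10-  101-1-(✓)  1011--
size-2^3 implicants → --101-  -01-1-  0-10--
Unchecked terms (primes): --0100, --101-, -0010-, -01-1-, -1-011, -110-1, 0-0111, 0-1-10, 0-10--, 00-111, 0001-1, 01-01-, 010-11, 1--100, 1-010-, 1-1-11, 10--10, 10-1-0, 10-10-, 100-01, 1011--
Minterm coverage:
  m4 ⊆ --0100,-0010-
  m5 ⊆ -0010-,0001-1
  m7 ⊆ 0-0111,00-111,0001-1
  m8 ⊆ 0-10-- [E]
  m9 ⊆ 0-10-- [E]
  m10 ⊆ --101-,-01-1-,0-1-10,0-10--
  m11 ⊆ --101-,-01-1-,0-10--
  m14 ⊆ -01-1-,0-1-10
  m15 ⊆ -01-1-,00-111
  m18 ⊆ 01-01- [E]
  m19 ⊆ -1-011,01-01-,010-11
  m20 ⊆ --0100 [E]
  m23 ⊆ 0-0111,010-11
  m24 ⊆ 0-10-- [E]
  m25 ⊆ -110-1,0-10--
  m26 ⊆ --101-,0-1-10,0-10--,01-01-
  m27 ⊆ --101-,-1-011,-110-1,0-10--,01-01-
  m30 ⊆ 0-1-10 [E]
  m33 ⊆ 100-01 [E]
  m34 ⊆ 10--10 [E]
  m36 ⊆ --0100,-0010-,1--100,1-010-,10-1-0,10-10-
  m37 ⊆ -0010-,1-010-,10-10-,100-01
  m38 ⊆ 10--10,10-1-0
  m42 ⊆ --101-,-01-1-,10--10
  m43 ⊆ --101-,-01-1-,1-1-11
  m44 ⊆ 1--100,10-1-0,10-10-,1011--
  m45 ⊆ 10-10-,1011--
  m46 ⊆ -01-1-,10--10,10-1-0,1011--
  m47 ⊆ -01-1-,1-1-11,1011--
  m51 ⊆ -1-011 [E]
  m52 ⊆ --0100,1--100,1-010-
  m53 ⊆ 1-010- [E]
  m57 ⊆ -110-1 [E]
  m58 ⊆ --101- [E]
  m59 ⊆ --101-,-1-011,-110-1,1-1-11
  m60 ⊆ 1--100 [E]
  m63 ⊆ 1-1-11 [E]
E = {--0100, --101-, -1-011, -110-1, 0-1-10, 0-10--, 01-01-, 1--100, 1-010-, 1-1-11, 10--10, 100-01}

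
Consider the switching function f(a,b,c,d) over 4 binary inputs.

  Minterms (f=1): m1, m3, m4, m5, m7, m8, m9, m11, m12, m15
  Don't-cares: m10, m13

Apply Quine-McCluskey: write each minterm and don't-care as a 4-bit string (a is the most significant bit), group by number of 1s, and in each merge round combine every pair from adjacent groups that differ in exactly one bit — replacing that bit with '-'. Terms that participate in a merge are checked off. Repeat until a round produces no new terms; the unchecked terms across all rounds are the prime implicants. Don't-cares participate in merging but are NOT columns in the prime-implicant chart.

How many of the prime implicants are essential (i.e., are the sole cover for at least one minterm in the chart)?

2

size-2^0 implicants → 0001(✓)  0011(✓)  0100(✓)  0101(✓)  0111(✓)  1000(✓)  1001(✓)  1010(✓)  1011(✓)  1100(✓)  1101(✓)  1111(✓)
size-2^1 implicants → -001(✓)  -011(✓)  -100(✓)  -101(✓)  -111(✓)  0-01(✓)  0-11(✓)  00-1(✓)  01-1(✓)  010-(✓)  1-00(✓)  1-01(✓)  1-11(✓)  10-0(✓)  10-1(✓)  100-(✓)  101-(✓)  11-1(✓)  110-(✓)
size-2^2 implicants → --01(✓)  --11(✓)  -0-1(✓)  -1-1(✓)  -10-  0--1(✓)  1--1(✓)  1-0-  10--
size-2^3 implicants → ---1
Unchecked terms (primes): ---1, -10-, 1-0-, 10--
Minterm coverage:
  m1 ⊆ ---1 [E]
  m3 ⊆ ---1 [E]
  m4 ⊆ -10- [E]
  m5 ⊆ ---1,-10-
  m7 ⊆ ---1 [E]
  m8 ⊆ 1-0-,10--
  m9 ⊆ ---1,1-0-,10--
  m11 ⊆ ---1,10--
  m12 ⊆ -10-,1-0-
  m15 ⊆ ---1 [E]
E = {---1, -10-}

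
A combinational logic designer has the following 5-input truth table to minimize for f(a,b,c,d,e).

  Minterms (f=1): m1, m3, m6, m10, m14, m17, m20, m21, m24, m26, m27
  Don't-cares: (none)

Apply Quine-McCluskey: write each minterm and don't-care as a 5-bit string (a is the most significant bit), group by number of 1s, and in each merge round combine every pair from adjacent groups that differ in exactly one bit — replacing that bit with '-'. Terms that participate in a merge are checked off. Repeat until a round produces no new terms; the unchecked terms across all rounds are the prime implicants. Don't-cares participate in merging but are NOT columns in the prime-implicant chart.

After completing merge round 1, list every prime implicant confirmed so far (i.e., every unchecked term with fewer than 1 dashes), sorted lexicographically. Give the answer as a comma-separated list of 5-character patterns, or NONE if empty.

NONE

[col 0] 00001*, 00011*, 00110*, 01010*, 01110*, 10001*, 10100*, 10101*, 11000*, 11010*, 11011*
[col 1] -0001, -1010, 0-110, 000-1, 01-10, 10-01, 1010-, 110-0, 1101-
Prime implicants: -0001, -1010, 0-110, 000-1, 01-10, 10-01, 1010-, 110-0, 1101-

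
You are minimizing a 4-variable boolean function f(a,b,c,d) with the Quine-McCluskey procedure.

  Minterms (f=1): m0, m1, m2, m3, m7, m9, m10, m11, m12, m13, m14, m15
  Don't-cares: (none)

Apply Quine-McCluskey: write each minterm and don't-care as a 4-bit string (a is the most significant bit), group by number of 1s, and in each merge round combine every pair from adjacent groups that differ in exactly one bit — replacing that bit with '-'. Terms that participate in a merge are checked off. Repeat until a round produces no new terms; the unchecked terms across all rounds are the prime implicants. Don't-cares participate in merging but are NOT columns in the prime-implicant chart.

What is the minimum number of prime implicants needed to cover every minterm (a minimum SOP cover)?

Round 0: 0000✓ 0001✓ 0010✓ 0011✓ 0111✓ 1001✓ 1010✓ 1011✓ 1100✓ 1101✓ 1110✓ 1111✓
Round 1: -001✓ -010✓ -011✓ -111✓ 0-11✓ 00-0✓ 00-1✓ 000-✓ 001-✓ 1-01✓ 1-10✓ 1-11✓ 10-1✓ 101-✓ 11-0✓ 11-1✓ 110-✓ 111-✓
Round 2: --11 -0-1 -01- 00-- 1--1 1-1- 11--
PIs = {--11, -0-1, -01-, 00--, 1--1, 1-1-, 11--}
Coverage chart:
  m0: 00-- ←essential
  m1: -0-1,00--
  m2: -01-,00--
  m3: --11,-0-1,-01-,00--
  m7: --11 ←essential
  m9: -0-1,1--1
  m10: -01-,1-1-
  m11: --11,-0-1,-01-,1--1,1-1-
  m12: 11-- ←essential
  m13: 1--1,11--
  m14: 1-1-,11--
  m15: --11,1--1,1-1-,11--
Essential: --11, 00--, 11--
Petrick residual → -0-1, -01-
Min cover (5 terms): cd + b'd + b'c + a'b' + ab

5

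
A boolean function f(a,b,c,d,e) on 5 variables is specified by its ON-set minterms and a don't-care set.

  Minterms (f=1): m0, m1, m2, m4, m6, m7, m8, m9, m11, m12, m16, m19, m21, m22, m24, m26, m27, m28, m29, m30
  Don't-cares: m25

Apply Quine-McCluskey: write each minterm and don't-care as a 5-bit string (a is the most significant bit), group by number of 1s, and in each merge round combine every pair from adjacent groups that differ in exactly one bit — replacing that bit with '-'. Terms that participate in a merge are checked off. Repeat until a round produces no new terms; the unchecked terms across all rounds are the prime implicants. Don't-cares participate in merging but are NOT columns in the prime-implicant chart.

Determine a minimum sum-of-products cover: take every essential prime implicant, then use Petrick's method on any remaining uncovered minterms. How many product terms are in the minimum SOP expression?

size-2^0 implicants → 00000(✓)  00001(✓)  00010(✓)  00100(✓)  00110(✓)  00111(✓)  01000(✓)  01001(✓)  01011(✓)  01100(✓)  10000(✓)  10011(✓)  10101(✓)  10110(✓)  11000(✓)  11001(✓)  11010(✓)  11011(✓)  11100(✓)  11101(✓)  11110(✓)
size-2^1 implicants → -0000(✓)  -0110  -1000(✓)  -1001(✓)  -1011(✓)  -1100(✓)  0-000(✓)  0-001(✓)  0-100(✓)  00-00(✓)  00-10(✓)  000-0(✓)  0000-(✓)  001-0(✓)  0011-  01-00(✓)  010-1(✓)  0100-(✓)  1-000(✓)  1-011  1-101  1-110  11-00(✓)  11-01(✓)  11-10(✓)  110-0(✓)  110-1(✓)  1100-(✓)  1101-(✓)  111-0(✓)  1110-(✓)
size-2^2 implicants → --000  -1-00  -10-1  -100-  0--00  0-00-  00--0  11--0  11-0-  110--
Unchecked terms (primes): --000, -0110, -1-00, -10-1, -100-, 0--00, 0-00-, 00--0, 0011-, 1-011, 1-101, 1-110, 11--0, 11-0-, 110--
Minterm coverage:
  m0 ⊆ --000,0--00,0-00-,00--0
  m1 ⊆ 0-00- [E]
  m2 ⊆ 00--0 [E]
  m4 ⊆ 0--00,00--0
  m6 ⊆ -0110,00--0,0011-
  m7 ⊆ 0011- [E]
  m8 ⊆ --000,-1-00,-100-,0--00,0-00-
  m9 ⊆ -10-1,-100-,0-00-
  m11 ⊆ -10-1 [E]
  m12 ⊆ -1-00,0--00
  m16 ⊆ --000 [E]
  m19 ⊆ 1-011 [E]
  m21 ⊆ 1-101 [E]
  m22 ⊆ -0110,1-110
  m24 ⊆ --000,-1-00,-100-,11--0,11-0-,110--
  m26 ⊆ 11--0,110--
  m27 ⊆ -10-1,1-011,110--
  m28 ⊆ -1-00,11--0,11-0-
  m29 ⊆ 1-101,11-0-
  m30 ⊆ 1-110,11--0
E = {--000, -10-1, 0-00-, 00--0, 0011-, 1-011, 1-101}
Petrick residual → -0110, -1-00, 11--0
Cover = c'd'e' + b'cde' + bd'e' + bc'e + a'c'd' + a'b'e' + a'b'cd + ac'de + acd'e + abe'  |cover|=10

10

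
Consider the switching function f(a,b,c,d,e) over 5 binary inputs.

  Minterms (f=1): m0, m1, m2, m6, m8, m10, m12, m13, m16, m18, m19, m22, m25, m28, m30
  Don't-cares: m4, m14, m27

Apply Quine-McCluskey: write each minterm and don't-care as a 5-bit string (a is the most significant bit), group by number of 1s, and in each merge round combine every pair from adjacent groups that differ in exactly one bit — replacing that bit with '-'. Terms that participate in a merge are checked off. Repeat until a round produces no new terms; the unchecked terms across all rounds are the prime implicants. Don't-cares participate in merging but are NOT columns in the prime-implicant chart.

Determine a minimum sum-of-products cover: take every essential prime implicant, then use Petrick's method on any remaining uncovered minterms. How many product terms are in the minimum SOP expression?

Round 0: 00000✓ 00001✓ 00010✓ 00100✓ 00110✓ 01000✓ 01010✓ 01100✓ 01101✓ 01110✓ 10000✓ 10010✓ 10011✓ 10110✓ 11001✓ 11011✓ 11100✓ 11110✓
Round 1: -0000✓ -0010✓ -0110✓ -1100✓ -1110✓ 0-000✓ 0-010✓ 0-100✓ 0-110✓ 00-00✓ 00-10✓ 000-0✓ 0000- 001-0✓ 01-00✓ 01-10✓ 010-0✓ 011-0✓ 0110- 1-011 1-110✓ 10-10✓ 100-0✓ 1001- 110-1 111-0✓
Round 2: --110 -0-10 -00-0 -11-0 0--00✓ 0--10✓ 0-0-0✓ 0-1-0✓ 00--0✓ 01--0✓
Round 3: 0---0
PIs = {--110, -0-10, -00-0, -11-0, 0---0, 0000-, 0110-, 1-011, 1001-, 110-1}
Coverage chart:
  m0: -00-0,0---0,0000-
  m1: 0000- ←essential
  m2: -0-10,-00-0,0---0
  m6: --110,-0-10,0---0
  m8: 0---0 ←essential
  m10: 0---0 ←essential
  m12: -11-0,0---0,0110-
  m13: 0110- ←essential
  m16: -00-0 ←essential
  m18: -0-10,-00-0,1001-
  m19: 1-011,1001-
  m22: --110,-0-10
  m25: 110-1 ←essential
  m28: -11-0 ←essential
  m30: --110,-11-0
Essential: -00-0, -11-0, 0---0, 0000-, 0110-, 110-1
Petrick residual → --110, 1-011
Min cover (8 terms): cde' + b'c'e' + bce' + a'e' + a'b'c'd' + a'bcd' + ac'de + abc'e

8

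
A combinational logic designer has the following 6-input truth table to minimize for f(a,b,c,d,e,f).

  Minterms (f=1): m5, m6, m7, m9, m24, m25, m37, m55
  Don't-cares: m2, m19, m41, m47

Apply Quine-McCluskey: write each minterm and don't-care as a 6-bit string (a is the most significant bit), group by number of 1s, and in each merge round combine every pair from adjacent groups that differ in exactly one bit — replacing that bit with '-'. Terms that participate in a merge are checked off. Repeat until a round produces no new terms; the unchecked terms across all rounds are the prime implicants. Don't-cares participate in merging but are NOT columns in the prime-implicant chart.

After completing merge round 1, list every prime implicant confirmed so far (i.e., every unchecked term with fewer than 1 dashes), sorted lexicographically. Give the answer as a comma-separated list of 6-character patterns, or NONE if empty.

size-2^0 implicants → 000010(✓)  000101(✓)  000110(✓)  000111(✓)  001001(✓)  010011  011000(✓)  011001(✓)  100101(✓)  101001(✓)  101111  110111
size-2^1 implicants → -00101  -01001  0-1001  000-10  0001-1  00011-  01100-
Unchecked terms (primes): -00101, -01001, 0-1001, 000-10, 0001-1, 00011-, 010011, 01100-, 101111, 110111

010011, 101111, 110111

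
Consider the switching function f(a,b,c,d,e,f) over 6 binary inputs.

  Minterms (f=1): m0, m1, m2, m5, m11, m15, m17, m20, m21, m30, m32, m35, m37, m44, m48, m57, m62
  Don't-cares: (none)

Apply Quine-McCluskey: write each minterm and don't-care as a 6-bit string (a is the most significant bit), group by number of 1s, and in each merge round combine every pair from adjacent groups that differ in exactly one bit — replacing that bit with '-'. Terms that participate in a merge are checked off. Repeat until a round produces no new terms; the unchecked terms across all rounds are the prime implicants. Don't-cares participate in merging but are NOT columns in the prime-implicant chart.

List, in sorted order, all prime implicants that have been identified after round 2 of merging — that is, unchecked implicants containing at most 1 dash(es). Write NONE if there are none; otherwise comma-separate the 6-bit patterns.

-00000, -00101, -11110, 0000-0, 00000-, 001-11, 01010-, 1-0000, 100011, 101100, 111001

Round 0: 000000✓ 000001✓ 000010✓ 000101✓ 001011✓ 001111✓ 010001✓ 010100✓ 010101✓ 011110✓ 100000✓ 100011 100101✓ 101100 110000✓ 111001 111110✓
Round 1: -00000 -00101 -11110 0-0001✓ 0-0101✓ 000-01✓ 0000-0 00000- 001-11 010-01✓ 01010- 1-0000
Round 2: 0-0-01
PIs = {-00000, -00101, -11110, 0-0-01, 0000-0, 00000-, 001-11, 01010-, 1-0000, 100011, 101100, 111001}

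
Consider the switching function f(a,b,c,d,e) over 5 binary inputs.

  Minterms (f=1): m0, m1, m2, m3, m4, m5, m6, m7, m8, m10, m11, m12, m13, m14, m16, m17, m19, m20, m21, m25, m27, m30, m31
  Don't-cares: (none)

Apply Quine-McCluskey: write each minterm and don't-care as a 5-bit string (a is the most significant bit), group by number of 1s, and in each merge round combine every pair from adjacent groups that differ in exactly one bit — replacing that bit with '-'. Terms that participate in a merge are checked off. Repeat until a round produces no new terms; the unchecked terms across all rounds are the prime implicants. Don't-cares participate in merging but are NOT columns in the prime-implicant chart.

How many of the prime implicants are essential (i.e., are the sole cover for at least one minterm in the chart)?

5

[col 0] 00000*, 00001*, 00010*, 00011*, 00100*, 00101*, 00110*, 00111*, 01000*, 01010*, 01011*, 01100*, 01101*, 01110*, 10000*, 10001*, 10011*, 10100*, 10101*, 11001*, 11011*, 11110*, 11111*
[col 1] -0000*, -0001*, -0011*, -0100*, -0101*, -1011*, -1110, 0-000*, 0-010*, 0-011*, 0-100*, 0-101*, 0-110*, 00-00*, 00-01*, 00-10*, 00-11*, 000-0*, 000-1*, 0000-*, 0001-*, 001-0*, 001-1*, 0010-*, 0011-*, 01-00*, 01-10*, 010-0*, 0101-*, 011-0*, 0110-*, 1-001*, 1-011*, 10-00*, 10-01*, 100-1*, 1000-*, 1010-*, 11-11, 110-1*, 1111-
[col 2] --011, -0-00*, -0-01*, -00-1, -000-*, -010-*, 0--00*, 0--10*, 0-0-0*, 0-01-, 0-1-0*, 0-10-, 00--0*, 00--1*, 00-0-*, 00-1-*, 000--*, 001--*, 01--0*, 1-0-1, 10-0-*
[col 3] -0-0-, 0---0, 00---
Prime implicants: --011, -0-0-, -00-1, -1110, 0---0, 0-01-, 0-10-, 00---, 1-0-1, 11-11, 1111-
PI chart (minterm → PIs covering it):
  0 | -0-0-,0---0,00---
  1 | -0-0-,-00-1,00---
  2 | 0---0,0-01-,00---
  3 | --011,-00-1,0-01-,00---
  4 | -0-0-,0---0,0-10-,00---
  5 | -0-0-,0-10-,00---
  6 | 0---0,00---
  7 | 00---  (sole → essential)
  8 | 0---0  (sole → essential)
  10 | 0---0,0-01-
  11 | --011,0-01-
  12 | 0---0,0-10-
  13 | 0-10-  (sole → essential)
  14 | -1110,0---0
  16 | -0-0-  (sole → essential)
  17 | -0-0-,-00-1,1-0-1
  19 | --011,-00-1,1-0-1
  20 | -0-0-  (sole → essential)
  21 | -0-0-  (sole → essential)
  25 | 1-0-1  (sole → essential)
  27 | --011,1-0-1,11-11
  30 | -1110,1111-
  31 | 11-11,1111-
Essential prime implicants: -0-0-, 0---0, 0-10-, 00---, 1-0-1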